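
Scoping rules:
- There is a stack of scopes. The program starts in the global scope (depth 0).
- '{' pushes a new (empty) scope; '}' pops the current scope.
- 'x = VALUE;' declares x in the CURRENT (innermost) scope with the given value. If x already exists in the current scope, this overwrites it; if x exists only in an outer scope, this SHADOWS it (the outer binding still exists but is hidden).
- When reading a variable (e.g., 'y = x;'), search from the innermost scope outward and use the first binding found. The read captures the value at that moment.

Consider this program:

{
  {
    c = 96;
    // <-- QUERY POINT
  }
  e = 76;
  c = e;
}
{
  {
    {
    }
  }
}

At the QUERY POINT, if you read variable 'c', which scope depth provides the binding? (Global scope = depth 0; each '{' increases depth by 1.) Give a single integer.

Step 1: enter scope (depth=1)
Step 2: enter scope (depth=2)
Step 3: declare c=96 at depth 2
Visible at query point: c=96

Answer: 2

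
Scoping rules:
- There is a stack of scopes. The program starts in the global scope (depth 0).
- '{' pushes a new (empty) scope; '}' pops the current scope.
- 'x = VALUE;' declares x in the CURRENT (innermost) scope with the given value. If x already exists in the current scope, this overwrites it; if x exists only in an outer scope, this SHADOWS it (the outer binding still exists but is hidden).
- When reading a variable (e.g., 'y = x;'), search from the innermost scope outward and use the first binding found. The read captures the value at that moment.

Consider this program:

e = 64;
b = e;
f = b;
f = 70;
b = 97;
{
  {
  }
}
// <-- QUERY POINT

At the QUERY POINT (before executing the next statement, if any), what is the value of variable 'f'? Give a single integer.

Answer: 70

Derivation:
Step 1: declare e=64 at depth 0
Step 2: declare b=(read e)=64 at depth 0
Step 3: declare f=(read b)=64 at depth 0
Step 4: declare f=70 at depth 0
Step 5: declare b=97 at depth 0
Step 6: enter scope (depth=1)
Step 7: enter scope (depth=2)
Step 8: exit scope (depth=1)
Step 9: exit scope (depth=0)
Visible at query point: b=97 e=64 f=70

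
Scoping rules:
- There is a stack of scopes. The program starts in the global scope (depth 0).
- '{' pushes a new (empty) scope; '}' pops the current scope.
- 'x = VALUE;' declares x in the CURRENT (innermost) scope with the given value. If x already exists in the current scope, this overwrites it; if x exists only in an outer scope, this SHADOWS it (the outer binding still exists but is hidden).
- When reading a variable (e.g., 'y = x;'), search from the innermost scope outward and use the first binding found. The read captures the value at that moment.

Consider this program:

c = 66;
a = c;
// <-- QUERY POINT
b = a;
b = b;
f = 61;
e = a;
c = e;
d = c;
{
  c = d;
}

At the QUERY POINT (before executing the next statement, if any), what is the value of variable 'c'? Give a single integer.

Answer: 66

Derivation:
Step 1: declare c=66 at depth 0
Step 2: declare a=(read c)=66 at depth 0
Visible at query point: a=66 c=66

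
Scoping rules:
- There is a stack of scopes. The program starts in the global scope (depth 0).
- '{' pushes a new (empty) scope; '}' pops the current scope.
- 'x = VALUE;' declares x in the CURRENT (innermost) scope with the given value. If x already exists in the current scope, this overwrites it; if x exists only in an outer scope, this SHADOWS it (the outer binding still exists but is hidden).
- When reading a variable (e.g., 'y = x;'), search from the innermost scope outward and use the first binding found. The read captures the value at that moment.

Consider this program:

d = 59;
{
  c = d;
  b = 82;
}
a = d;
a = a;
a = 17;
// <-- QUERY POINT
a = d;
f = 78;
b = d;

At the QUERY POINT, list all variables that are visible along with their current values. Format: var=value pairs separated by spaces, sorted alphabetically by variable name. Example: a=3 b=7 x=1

Answer: a=17 d=59

Derivation:
Step 1: declare d=59 at depth 0
Step 2: enter scope (depth=1)
Step 3: declare c=(read d)=59 at depth 1
Step 4: declare b=82 at depth 1
Step 5: exit scope (depth=0)
Step 6: declare a=(read d)=59 at depth 0
Step 7: declare a=(read a)=59 at depth 0
Step 8: declare a=17 at depth 0
Visible at query point: a=17 d=59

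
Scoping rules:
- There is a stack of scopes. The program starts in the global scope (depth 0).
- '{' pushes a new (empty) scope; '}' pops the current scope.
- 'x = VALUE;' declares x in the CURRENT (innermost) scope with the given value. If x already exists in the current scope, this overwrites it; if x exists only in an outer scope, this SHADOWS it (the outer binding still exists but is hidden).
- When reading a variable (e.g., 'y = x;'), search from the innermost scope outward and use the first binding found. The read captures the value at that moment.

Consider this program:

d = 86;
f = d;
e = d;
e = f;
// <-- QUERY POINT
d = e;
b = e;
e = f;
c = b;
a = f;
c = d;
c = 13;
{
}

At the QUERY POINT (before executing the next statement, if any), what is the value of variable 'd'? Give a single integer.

Step 1: declare d=86 at depth 0
Step 2: declare f=(read d)=86 at depth 0
Step 3: declare e=(read d)=86 at depth 0
Step 4: declare e=(read f)=86 at depth 0
Visible at query point: d=86 e=86 f=86

Answer: 86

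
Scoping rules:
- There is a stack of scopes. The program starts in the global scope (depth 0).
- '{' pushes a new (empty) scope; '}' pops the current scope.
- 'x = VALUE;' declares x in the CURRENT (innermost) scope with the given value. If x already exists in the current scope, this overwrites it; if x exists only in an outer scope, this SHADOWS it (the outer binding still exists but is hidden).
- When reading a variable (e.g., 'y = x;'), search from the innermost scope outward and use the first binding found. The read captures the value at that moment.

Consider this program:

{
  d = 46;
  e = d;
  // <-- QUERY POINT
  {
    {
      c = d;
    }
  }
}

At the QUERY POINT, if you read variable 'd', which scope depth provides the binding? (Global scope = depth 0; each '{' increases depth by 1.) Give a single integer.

Step 1: enter scope (depth=1)
Step 2: declare d=46 at depth 1
Step 3: declare e=(read d)=46 at depth 1
Visible at query point: d=46 e=46

Answer: 1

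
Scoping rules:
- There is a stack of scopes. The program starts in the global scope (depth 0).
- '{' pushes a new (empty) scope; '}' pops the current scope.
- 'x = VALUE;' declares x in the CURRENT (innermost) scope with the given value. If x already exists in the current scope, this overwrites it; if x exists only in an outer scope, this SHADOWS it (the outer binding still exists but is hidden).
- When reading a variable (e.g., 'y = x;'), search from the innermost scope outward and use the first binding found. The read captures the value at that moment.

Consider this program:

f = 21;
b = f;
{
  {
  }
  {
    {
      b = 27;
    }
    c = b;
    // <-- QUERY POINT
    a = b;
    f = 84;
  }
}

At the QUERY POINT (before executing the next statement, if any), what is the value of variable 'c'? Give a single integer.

Step 1: declare f=21 at depth 0
Step 2: declare b=(read f)=21 at depth 0
Step 3: enter scope (depth=1)
Step 4: enter scope (depth=2)
Step 5: exit scope (depth=1)
Step 6: enter scope (depth=2)
Step 7: enter scope (depth=3)
Step 8: declare b=27 at depth 3
Step 9: exit scope (depth=2)
Step 10: declare c=(read b)=21 at depth 2
Visible at query point: b=21 c=21 f=21

Answer: 21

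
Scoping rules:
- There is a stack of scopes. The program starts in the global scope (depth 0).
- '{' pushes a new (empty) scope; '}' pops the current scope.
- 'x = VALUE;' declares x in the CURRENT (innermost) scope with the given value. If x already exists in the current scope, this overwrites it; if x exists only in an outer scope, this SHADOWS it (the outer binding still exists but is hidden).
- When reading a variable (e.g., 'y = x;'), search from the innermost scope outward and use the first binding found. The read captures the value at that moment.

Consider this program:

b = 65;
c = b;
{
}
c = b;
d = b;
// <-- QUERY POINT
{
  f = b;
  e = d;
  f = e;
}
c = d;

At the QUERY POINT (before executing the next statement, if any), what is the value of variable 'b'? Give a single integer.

Step 1: declare b=65 at depth 0
Step 2: declare c=(read b)=65 at depth 0
Step 3: enter scope (depth=1)
Step 4: exit scope (depth=0)
Step 5: declare c=(read b)=65 at depth 0
Step 6: declare d=(read b)=65 at depth 0
Visible at query point: b=65 c=65 d=65

Answer: 65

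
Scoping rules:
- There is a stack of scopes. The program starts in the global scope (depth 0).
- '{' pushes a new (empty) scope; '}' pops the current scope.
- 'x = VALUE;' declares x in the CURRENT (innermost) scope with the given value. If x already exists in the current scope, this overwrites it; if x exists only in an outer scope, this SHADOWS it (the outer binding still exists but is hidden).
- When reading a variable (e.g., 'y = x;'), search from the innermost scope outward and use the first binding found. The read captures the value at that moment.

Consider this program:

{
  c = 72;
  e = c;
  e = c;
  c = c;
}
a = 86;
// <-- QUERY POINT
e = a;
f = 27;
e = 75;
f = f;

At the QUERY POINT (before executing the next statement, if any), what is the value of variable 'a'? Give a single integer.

Step 1: enter scope (depth=1)
Step 2: declare c=72 at depth 1
Step 3: declare e=(read c)=72 at depth 1
Step 4: declare e=(read c)=72 at depth 1
Step 5: declare c=(read c)=72 at depth 1
Step 6: exit scope (depth=0)
Step 7: declare a=86 at depth 0
Visible at query point: a=86

Answer: 86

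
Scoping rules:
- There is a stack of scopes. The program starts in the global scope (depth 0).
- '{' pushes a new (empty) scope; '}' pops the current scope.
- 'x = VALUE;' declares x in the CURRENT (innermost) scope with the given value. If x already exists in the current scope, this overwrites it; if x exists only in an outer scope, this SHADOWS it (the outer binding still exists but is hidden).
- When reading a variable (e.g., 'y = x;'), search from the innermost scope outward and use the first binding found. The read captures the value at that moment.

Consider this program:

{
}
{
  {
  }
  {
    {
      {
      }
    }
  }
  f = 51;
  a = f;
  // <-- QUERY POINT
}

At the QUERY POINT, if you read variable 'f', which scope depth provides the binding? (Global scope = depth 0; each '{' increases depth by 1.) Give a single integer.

Answer: 1

Derivation:
Step 1: enter scope (depth=1)
Step 2: exit scope (depth=0)
Step 3: enter scope (depth=1)
Step 4: enter scope (depth=2)
Step 5: exit scope (depth=1)
Step 6: enter scope (depth=2)
Step 7: enter scope (depth=3)
Step 8: enter scope (depth=4)
Step 9: exit scope (depth=3)
Step 10: exit scope (depth=2)
Step 11: exit scope (depth=1)
Step 12: declare f=51 at depth 1
Step 13: declare a=(read f)=51 at depth 1
Visible at query point: a=51 f=51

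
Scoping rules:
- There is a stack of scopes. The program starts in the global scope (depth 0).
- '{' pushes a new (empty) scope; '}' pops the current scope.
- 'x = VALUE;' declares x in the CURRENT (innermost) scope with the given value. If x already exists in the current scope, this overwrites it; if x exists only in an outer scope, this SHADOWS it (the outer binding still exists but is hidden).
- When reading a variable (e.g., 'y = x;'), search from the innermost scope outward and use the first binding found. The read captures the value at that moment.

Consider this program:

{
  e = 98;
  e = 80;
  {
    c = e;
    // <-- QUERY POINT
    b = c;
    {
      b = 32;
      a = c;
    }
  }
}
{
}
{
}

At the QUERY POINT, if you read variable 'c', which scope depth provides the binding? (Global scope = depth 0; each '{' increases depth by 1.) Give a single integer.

Step 1: enter scope (depth=1)
Step 2: declare e=98 at depth 1
Step 3: declare e=80 at depth 1
Step 4: enter scope (depth=2)
Step 5: declare c=(read e)=80 at depth 2
Visible at query point: c=80 e=80

Answer: 2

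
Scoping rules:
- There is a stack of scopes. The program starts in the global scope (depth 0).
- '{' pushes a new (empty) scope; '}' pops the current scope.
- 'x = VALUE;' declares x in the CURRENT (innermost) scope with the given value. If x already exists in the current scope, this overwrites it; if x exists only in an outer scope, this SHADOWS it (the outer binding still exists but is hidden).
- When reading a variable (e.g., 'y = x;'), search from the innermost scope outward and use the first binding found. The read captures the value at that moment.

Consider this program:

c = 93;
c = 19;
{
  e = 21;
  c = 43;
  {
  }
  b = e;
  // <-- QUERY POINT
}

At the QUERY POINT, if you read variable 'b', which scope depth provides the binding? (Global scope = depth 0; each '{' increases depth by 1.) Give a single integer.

Step 1: declare c=93 at depth 0
Step 2: declare c=19 at depth 0
Step 3: enter scope (depth=1)
Step 4: declare e=21 at depth 1
Step 5: declare c=43 at depth 1
Step 6: enter scope (depth=2)
Step 7: exit scope (depth=1)
Step 8: declare b=(read e)=21 at depth 1
Visible at query point: b=21 c=43 e=21

Answer: 1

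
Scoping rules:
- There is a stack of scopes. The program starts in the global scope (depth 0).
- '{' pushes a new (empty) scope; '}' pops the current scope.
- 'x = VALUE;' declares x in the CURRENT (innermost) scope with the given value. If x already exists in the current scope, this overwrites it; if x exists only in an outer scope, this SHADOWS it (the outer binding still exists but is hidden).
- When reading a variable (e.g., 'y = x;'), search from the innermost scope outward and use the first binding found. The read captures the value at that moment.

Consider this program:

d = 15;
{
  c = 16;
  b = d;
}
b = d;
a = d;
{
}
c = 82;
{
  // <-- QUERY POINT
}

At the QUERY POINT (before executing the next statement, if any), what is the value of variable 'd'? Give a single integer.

Step 1: declare d=15 at depth 0
Step 2: enter scope (depth=1)
Step 3: declare c=16 at depth 1
Step 4: declare b=(read d)=15 at depth 1
Step 5: exit scope (depth=0)
Step 6: declare b=(read d)=15 at depth 0
Step 7: declare a=(read d)=15 at depth 0
Step 8: enter scope (depth=1)
Step 9: exit scope (depth=0)
Step 10: declare c=82 at depth 0
Step 11: enter scope (depth=1)
Visible at query point: a=15 b=15 c=82 d=15

Answer: 15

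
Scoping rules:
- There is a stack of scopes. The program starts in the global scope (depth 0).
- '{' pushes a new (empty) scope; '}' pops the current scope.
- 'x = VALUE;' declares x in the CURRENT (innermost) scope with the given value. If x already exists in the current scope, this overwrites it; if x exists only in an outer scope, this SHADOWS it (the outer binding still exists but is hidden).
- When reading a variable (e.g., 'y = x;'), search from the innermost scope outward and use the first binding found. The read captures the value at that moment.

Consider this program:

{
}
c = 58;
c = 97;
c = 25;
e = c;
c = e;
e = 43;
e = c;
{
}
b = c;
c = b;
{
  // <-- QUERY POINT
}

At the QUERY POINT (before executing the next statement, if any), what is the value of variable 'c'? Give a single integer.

Answer: 25

Derivation:
Step 1: enter scope (depth=1)
Step 2: exit scope (depth=0)
Step 3: declare c=58 at depth 0
Step 4: declare c=97 at depth 0
Step 5: declare c=25 at depth 0
Step 6: declare e=(read c)=25 at depth 0
Step 7: declare c=(read e)=25 at depth 0
Step 8: declare e=43 at depth 0
Step 9: declare e=(read c)=25 at depth 0
Step 10: enter scope (depth=1)
Step 11: exit scope (depth=0)
Step 12: declare b=(read c)=25 at depth 0
Step 13: declare c=(read b)=25 at depth 0
Step 14: enter scope (depth=1)
Visible at query point: b=25 c=25 e=25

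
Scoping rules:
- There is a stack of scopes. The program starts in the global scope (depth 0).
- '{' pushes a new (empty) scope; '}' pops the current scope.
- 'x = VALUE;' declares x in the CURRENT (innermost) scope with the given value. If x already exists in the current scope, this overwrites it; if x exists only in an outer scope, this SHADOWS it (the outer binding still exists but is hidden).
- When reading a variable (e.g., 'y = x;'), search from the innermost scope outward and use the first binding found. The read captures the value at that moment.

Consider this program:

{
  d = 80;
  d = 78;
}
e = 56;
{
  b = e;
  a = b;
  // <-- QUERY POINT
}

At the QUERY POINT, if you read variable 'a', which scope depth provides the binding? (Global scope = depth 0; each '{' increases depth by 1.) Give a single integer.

Step 1: enter scope (depth=1)
Step 2: declare d=80 at depth 1
Step 3: declare d=78 at depth 1
Step 4: exit scope (depth=0)
Step 5: declare e=56 at depth 0
Step 6: enter scope (depth=1)
Step 7: declare b=(read e)=56 at depth 1
Step 8: declare a=(read b)=56 at depth 1
Visible at query point: a=56 b=56 e=56

Answer: 1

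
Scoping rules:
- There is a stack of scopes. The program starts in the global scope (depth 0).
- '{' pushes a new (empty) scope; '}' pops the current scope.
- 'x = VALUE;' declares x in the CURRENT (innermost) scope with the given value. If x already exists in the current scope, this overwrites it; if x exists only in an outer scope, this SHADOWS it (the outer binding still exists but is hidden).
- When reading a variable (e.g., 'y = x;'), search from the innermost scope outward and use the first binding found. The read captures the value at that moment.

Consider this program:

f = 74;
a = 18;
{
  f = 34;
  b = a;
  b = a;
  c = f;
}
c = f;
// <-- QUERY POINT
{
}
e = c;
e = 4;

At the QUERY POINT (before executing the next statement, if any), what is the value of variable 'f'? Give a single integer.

Answer: 74

Derivation:
Step 1: declare f=74 at depth 0
Step 2: declare a=18 at depth 0
Step 3: enter scope (depth=1)
Step 4: declare f=34 at depth 1
Step 5: declare b=(read a)=18 at depth 1
Step 6: declare b=(read a)=18 at depth 1
Step 7: declare c=(read f)=34 at depth 1
Step 8: exit scope (depth=0)
Step 9: declare c=(read f)=74 at depth 0
Visible at query point: a=18 c=74 f=74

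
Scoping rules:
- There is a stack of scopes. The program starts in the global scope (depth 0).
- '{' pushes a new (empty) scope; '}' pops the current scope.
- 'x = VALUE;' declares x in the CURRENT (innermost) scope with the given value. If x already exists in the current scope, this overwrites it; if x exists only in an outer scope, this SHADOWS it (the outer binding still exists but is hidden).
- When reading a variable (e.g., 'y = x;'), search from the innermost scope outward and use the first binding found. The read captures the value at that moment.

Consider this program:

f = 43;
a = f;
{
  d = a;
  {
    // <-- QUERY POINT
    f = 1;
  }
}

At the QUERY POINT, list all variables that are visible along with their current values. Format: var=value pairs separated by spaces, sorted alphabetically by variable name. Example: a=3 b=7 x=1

Step 1: declare f=43 at depth 0
Step 2: declare a=(read f)=43 at depth 0
Step 3: enter scope (depth=1)
Step 4: declare d=(read a)=43 at depth 1
Step 5: enter scope (depth=2)
Visible at query point: a=43 d=43 f=43

Answer: a=43 d=43 f=43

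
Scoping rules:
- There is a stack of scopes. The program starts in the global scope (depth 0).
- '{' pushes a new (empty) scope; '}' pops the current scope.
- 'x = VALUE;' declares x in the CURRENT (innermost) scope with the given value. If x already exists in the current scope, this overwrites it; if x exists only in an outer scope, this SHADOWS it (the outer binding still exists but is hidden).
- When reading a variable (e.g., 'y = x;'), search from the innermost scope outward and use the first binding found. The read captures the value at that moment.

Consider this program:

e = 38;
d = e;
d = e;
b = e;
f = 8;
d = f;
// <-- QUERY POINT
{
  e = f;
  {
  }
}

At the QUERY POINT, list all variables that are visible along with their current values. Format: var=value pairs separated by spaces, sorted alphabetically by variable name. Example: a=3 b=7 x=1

Answer: b=38 d=8 e=38 f=8

Derivation:
Step 1: declare e=38 at depth 0
Step 2: declare d=(read e)=38 at depth 0
Step 3: declare d=(read e)=38 at depth 0
Step 4: declare b=(read e)=38 at depth 0
Step 5: declare f=8 at depth 0
Step 6: declare d=(read f)=8 at depth 0
Visible at query point: b=38 d=8 e=38 f=8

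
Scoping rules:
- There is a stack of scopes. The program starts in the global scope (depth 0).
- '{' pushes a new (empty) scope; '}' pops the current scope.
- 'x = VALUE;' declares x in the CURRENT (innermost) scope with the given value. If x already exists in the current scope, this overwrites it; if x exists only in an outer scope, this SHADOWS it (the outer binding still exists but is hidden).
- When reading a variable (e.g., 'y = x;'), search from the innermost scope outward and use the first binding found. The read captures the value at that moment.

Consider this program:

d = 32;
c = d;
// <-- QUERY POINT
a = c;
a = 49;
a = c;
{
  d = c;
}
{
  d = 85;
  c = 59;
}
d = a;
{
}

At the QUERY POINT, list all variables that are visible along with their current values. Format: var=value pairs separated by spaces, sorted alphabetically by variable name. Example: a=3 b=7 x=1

Step 1: declare d=32 at depth 0
Step 2: declare c=(read d)=32 at depth 0
Visible at query point: c=32 d=32

Answer: c=32 d=32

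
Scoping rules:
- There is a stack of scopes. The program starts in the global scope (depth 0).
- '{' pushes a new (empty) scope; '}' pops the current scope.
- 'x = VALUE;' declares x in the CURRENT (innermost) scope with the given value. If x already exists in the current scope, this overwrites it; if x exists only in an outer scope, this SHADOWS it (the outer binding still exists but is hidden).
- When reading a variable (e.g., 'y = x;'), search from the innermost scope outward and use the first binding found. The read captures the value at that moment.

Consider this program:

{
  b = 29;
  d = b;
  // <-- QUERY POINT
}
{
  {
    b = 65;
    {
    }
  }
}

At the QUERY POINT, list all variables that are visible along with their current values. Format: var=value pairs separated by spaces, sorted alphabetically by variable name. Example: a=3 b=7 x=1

Answer: b=29 d=29

Derivation:
Step 1: enter scope (depth=1)
Step 2: declare b=29 at depth 1
Step 3: declare d=(read b)=29 at depth 1
Visible at query point: b=29 d=29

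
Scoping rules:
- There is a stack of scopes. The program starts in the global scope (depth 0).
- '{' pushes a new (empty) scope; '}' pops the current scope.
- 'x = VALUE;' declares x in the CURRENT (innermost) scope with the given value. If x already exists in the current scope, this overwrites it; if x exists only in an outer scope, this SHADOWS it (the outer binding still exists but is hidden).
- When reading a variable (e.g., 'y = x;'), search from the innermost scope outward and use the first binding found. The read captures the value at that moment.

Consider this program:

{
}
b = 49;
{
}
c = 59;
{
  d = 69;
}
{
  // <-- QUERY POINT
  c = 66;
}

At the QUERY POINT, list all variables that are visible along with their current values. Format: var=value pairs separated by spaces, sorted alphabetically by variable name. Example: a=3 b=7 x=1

Answer: b=49 c=59

Derivation:
Step 1: enter scope (depth=1)
Step 2: exit scope (depth=0)
Step 3: declare b=49 at depth 0
Step 4: enter scope (depth=1)
Step 5: exit scope (depth=0)
Step 6: declare c=59 at depth 0
Step 7: enter scope (depth=1)
Step 8: declare d=69 at depth 1
Step 9: exit scope (depth=0)
Step 10: enter scope (depth=1)
Visible at query point: b=49 c=59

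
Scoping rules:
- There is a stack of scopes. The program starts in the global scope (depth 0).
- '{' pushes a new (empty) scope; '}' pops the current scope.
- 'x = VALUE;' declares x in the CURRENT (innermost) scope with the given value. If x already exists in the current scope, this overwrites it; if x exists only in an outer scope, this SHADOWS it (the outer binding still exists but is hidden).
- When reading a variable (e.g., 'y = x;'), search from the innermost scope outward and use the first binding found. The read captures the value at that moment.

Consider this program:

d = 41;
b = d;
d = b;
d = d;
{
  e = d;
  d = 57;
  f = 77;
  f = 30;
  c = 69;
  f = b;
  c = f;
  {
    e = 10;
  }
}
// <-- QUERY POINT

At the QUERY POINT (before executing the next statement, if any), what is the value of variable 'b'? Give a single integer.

Step 1: declare d=41 at depth 0
Step 2: declare b=(read d)=41 at depth 0
Step 3: declare d=(read b)=41 at depth 0
Step 4: declare d=(read d)=41 at depth 0
Step 5: enter scope (depth=1)
Step 6: declare e=(read d)=41 at depth 1
Step 7: declare d=57 at depth 1
Step 8: declare f=77 at depth 1
Step 9: declare f=30 at depth 1
Step 10: declare c=69 at depth 1
Step 11: declare f=(read b)=41 at depth 1
Step 12: declare c=(read f)=41 at depth 1
Step 13: enter scope (depth=2)
Step 14: declare e=10 at depth 2
Step 15: exit scope (depth=1)
Step 16: exit scope (depth=0)
Visible at query point: b=41 d=41

Answer: 41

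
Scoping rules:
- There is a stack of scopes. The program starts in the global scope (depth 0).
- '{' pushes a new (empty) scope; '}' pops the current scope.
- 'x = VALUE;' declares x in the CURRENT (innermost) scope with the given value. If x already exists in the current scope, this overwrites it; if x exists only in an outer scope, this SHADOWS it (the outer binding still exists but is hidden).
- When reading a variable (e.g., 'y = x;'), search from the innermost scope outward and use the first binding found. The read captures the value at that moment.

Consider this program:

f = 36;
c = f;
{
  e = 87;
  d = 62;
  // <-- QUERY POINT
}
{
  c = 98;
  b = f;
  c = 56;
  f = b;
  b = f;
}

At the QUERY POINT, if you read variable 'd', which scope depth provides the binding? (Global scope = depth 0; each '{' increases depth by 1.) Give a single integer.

Step 1: declare f=36 at depth 0
Step 2: declare c=(read f)=36 at depth 0
Step 3: enter scope (depth=1)
Step 4: declare e=87 at depth 1
Step 5: declare d=62 at depth 1
Visible at query point: c=36 d=62 e=87 f=36

Answer: 1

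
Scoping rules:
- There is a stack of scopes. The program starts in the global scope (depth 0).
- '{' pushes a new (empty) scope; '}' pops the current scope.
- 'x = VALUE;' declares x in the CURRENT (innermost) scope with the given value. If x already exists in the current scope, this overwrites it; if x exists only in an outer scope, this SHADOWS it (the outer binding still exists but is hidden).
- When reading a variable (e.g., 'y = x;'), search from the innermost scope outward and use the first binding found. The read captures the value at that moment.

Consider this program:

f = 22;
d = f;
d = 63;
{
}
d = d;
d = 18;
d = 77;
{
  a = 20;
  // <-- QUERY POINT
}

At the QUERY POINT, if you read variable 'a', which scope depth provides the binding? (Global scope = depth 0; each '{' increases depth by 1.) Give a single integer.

Step 1: declare f=22 at depth 0
Step 2: declare d=(read f)=22 at depth 0
Step 3: declare d=63 at depth 0
Step 4: enter scope (depth=1)
Step 5: exit scope (depth=0)
Step 6: declare d=(read d)=63 at depth 0
Step 7: declare d=18 at depth 0
Step 8: declare d=77 at depth 0
Step 9: enter scope (depth=1)
Step 10: declare a=20 at depth 1
Visible at query point: a=20 d=77 f=22

Answer: 1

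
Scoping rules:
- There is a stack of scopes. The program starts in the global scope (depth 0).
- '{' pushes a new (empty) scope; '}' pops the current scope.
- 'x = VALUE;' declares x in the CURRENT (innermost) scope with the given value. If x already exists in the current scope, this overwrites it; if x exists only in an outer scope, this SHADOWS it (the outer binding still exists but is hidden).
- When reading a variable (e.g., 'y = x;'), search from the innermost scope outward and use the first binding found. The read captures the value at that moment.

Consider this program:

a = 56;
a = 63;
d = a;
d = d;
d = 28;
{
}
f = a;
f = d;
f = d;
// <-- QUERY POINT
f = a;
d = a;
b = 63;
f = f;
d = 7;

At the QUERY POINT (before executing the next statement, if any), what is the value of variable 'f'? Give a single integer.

Step 1: declare a=56 at depth 0
Step 2: declare a=63 at depth 0
Step 3: declare d=(read a)=63 at depth 0
Step 4: declare d=(read d)=63 at depth 0
Step 5: declare d=28 at depth 0
Step 6: enter scope (depth=1)
Step 7: exit scope (depth=0)
Step 8: declare f=(read a)=63 at depth 0
Step 9: declare f=(read d)=28 at depth 0
Step 10: declare f=(read d)=28 at depth 0
Visible at query point: a=63 d=28 f=28

Answer: 28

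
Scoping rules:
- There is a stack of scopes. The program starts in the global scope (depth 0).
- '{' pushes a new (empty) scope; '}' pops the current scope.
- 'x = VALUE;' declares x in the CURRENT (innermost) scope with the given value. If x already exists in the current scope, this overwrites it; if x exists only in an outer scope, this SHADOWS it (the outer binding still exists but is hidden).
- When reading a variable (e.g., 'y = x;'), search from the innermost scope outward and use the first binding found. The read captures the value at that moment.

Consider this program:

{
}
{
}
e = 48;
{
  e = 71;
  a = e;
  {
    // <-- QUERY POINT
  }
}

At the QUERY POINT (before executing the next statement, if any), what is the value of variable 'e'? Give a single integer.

Answer: 71

Derivation:
Step 1: enter scope (depth=1)
Step 2: exit scope (depth=0)
Step 3: enter scope (depth=1)
Step 4: exit scope (depth=0)
Step 5: declare e=48 at depth 0
Step 6: enter scope (depth=1)
Step 7: declare e=71 at depth 1
Step 8: declare a=(read e)=71 at depth 1
Step 9: enter scope (depth=2)
Visible at query point: a=71 e=71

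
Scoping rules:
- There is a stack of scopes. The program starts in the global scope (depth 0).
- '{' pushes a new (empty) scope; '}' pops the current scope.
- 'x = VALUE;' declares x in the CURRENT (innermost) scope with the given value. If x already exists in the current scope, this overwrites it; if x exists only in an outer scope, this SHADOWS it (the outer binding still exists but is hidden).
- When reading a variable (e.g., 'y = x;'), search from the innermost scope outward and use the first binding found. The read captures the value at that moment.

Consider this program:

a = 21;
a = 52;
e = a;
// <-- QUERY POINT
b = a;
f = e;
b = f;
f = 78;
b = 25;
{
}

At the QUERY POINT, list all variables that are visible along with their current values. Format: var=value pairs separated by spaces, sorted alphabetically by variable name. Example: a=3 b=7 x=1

Step 1: declare a=21 at depth 0
Step 2: declare a=52 at depth 0
Step 3: declare e=(read a)=52 at depth 0
Visible at query point: a=52 e=52

Answer: a=52 e=52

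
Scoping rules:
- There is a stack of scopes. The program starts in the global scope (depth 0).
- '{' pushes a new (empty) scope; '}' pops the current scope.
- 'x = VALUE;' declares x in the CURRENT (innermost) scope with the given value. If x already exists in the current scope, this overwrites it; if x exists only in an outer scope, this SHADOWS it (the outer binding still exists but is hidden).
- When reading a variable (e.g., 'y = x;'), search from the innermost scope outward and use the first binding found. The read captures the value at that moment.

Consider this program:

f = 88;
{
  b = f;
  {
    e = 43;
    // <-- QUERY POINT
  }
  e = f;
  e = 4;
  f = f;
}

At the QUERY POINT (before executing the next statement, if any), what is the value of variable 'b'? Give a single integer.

Step 1: declare f=88 at depth 0
Step 2: enter scope (depth=1)
Step 3: declare b=(read f)=88 at depth 1
Step 4: enter scope (depth=2)
Step 5: declare e=43 at depth 2
Visible at query point: b=88 e=43 f=88

Answer: 88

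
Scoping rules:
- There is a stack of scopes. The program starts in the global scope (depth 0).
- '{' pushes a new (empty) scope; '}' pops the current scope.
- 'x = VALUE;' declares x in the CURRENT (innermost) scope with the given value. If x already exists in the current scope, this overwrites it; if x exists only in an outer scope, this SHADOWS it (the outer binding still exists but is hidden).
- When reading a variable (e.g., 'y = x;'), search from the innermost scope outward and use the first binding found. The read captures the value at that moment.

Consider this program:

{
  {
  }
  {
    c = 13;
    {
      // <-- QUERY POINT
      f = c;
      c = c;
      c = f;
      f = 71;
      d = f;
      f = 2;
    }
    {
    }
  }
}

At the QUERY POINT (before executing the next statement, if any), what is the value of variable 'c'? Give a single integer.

Step 1: enter scope (depth=1)
Step 2: enter scope (depth=2)
Step 3: exit scope (depth=1)
Step 4: enter scope (depth=2)
Step 5: declare c=13 at depth 2
Step 6: enter scope (depth=3)
Visible at query point: c=13

Answer: 13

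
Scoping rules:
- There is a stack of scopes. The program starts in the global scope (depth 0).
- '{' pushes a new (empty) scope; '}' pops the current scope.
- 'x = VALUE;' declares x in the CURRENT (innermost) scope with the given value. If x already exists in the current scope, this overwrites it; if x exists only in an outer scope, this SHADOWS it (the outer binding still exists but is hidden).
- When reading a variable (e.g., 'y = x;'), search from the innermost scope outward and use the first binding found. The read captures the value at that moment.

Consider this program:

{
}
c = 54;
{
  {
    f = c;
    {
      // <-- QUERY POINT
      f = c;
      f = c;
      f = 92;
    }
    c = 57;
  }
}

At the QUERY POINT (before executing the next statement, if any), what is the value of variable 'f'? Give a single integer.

Step 1: enter scope (depth=1)
Step 2: exit scope (depth=0)
Step 3: declare c=54 at depth 0
Step 4: enter scope (depth=1)
Step 5: enter scope (depth=2)
Step 6: declare f=(read c)=54 at depth 2
Step 7: enter scope (depth=3)
Visible at query point: c=54 f=54

Answer: 54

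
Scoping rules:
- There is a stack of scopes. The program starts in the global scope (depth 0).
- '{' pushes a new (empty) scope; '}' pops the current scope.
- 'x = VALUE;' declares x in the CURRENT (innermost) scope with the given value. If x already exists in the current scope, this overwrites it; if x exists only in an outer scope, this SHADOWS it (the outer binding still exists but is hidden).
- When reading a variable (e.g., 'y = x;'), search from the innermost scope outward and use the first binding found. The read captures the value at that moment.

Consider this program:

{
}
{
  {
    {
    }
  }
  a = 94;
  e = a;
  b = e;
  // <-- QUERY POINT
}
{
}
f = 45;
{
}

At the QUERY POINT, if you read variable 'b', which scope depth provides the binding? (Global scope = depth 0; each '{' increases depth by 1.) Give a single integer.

Step 1: enter scope (depth=1)
Step 2: exit scope (depth=0)
Step 3: enter scope (depth=1)
Step 4: enter scope (depth=2)
Step 5: enter scope (depth=3)
Step 6: exit scope (depth=2)
Step 7: exit scope (depth=1)
Step 8: declare a=94 at depth 1
Step 9: declare e=(read a)=94 at depth 1
Step 10: declare b=(read e)=94 at depth 1
Visible at query point: a=94 b=94 e=94

Answer: 1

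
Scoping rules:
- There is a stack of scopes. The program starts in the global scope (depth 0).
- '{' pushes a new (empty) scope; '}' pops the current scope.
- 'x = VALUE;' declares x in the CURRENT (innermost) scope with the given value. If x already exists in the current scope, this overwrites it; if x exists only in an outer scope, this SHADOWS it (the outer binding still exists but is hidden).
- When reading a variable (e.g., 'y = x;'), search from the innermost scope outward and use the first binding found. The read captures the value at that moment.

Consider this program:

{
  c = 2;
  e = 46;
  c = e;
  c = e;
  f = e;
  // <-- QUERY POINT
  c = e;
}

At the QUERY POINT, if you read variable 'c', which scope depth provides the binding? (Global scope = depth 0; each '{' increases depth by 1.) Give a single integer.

Answer: 1

Derivation:
Step 1: enter scope (depth=1)
Step 2: declare c=2 at depth 1
Step 3: declare e=46 at depth 1
Step 4: declare c=(read e)=46 at depth 1
Step 5: declare c=(read e)=46 at depth 1
Step 6: declare f=(read e)=46 at depth 1
Visible at query point: c=46 e=46 f=46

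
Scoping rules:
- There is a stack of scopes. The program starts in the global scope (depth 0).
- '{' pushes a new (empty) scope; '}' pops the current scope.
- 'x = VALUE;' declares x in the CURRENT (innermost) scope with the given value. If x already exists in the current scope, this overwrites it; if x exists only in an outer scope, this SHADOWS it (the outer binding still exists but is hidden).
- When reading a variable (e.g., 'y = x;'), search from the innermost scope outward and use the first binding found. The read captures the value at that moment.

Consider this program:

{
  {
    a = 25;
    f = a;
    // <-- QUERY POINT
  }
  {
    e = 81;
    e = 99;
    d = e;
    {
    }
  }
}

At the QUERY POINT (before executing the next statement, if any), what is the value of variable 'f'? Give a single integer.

Step 1: enter scope (depth=1)
Step 2: enter scope (depth=2)
Step 3: declare a=25 at depth 2
Step 4: declare f=(read a)=25 at depth 2
Visible at query point: a=25 f=25

Answer: 25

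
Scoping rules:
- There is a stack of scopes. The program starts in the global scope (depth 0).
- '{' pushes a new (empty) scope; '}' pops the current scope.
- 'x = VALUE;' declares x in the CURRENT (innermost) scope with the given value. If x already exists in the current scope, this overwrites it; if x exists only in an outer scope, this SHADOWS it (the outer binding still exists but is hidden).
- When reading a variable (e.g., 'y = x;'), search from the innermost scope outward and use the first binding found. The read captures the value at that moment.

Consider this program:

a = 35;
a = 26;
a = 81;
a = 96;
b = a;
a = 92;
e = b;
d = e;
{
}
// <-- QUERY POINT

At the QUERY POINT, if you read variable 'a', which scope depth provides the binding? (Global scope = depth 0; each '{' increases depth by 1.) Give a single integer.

Answer: 0

Derivation:
Step 1: declare a=35 at depth 0
Step 2: declare a=26 at depth 0
Step 3: declare a=81 at depth 0
Step 4: declare a=96 at depth 0
Step 5: declare b=(read a)=96 at depth 0
Step 6: declare a=92 at depth 0
Step 7: declare e=(read b)=96 at depth 0
Step 8: declare d=(read e)=96 at depth 0
Step 9: enter scope (depth=1)
Step 10: exit scope (depth=0)
Visible at query point: a=92 b=96 d=96 e=96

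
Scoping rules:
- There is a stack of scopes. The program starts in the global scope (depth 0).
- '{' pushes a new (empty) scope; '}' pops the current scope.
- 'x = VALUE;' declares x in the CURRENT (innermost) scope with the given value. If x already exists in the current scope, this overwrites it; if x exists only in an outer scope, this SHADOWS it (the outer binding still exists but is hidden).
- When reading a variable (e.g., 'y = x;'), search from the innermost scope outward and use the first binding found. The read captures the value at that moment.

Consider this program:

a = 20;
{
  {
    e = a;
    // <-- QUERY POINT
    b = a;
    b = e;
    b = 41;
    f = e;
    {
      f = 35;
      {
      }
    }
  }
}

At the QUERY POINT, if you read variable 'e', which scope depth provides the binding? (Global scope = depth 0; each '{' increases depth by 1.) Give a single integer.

Step 1: declare a=20 at depth 0
Step 2: enter scope (depth=1)
Step 3: enter scope (depth=2)
Step 4: declare e=(read a)=20 at depth 2
Visible at query point: a=20 e=20

Answer: 2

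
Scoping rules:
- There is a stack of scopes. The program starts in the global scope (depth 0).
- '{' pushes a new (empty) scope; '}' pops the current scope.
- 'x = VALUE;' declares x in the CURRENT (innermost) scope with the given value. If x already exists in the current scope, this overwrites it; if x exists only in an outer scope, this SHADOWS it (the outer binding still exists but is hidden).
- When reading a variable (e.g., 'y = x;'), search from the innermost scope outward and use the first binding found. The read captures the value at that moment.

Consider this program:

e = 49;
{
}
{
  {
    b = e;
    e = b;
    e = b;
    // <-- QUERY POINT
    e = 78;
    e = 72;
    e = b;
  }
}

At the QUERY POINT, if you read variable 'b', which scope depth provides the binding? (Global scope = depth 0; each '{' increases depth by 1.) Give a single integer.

Answer: 2

Derivation:
Step 1: declare e=49 at depth 0
Step 2: enter scope (depth=1)
Step 3: exit scope (depth=0)
Step 4: enter scope (depth=1)
Step 5: enter scope (depth=2)
Step 6: declare b=(read e)=49 at depth 2
Step 7: declare e=(read b)=49 at depth 2
Step 8: declare e=(read b)=49 at depth 2
Visible at query point: b=49 e=49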